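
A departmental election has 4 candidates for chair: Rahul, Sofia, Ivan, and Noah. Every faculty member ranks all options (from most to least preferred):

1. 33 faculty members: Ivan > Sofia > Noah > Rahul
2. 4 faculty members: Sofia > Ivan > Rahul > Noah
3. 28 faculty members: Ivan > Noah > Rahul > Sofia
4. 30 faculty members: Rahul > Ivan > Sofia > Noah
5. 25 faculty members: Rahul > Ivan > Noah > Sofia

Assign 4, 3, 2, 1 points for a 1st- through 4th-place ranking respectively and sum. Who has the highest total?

Rahul: 33·1 + 4·2 + 28·2 + 30·4 + 25·4 = 317
Sofia: 33·3 + 4·4 + 28·1 + 30·2 + 25·1 = 228
Ivan: 33·4 + 4·3 + 28·4 + 30·3 + 25·3 = 421
Noah: 33·2 + 4·1 + 28·3 + 30·1 + 25·2 = 234
Ivan has the highest Borda score (421).

Ivan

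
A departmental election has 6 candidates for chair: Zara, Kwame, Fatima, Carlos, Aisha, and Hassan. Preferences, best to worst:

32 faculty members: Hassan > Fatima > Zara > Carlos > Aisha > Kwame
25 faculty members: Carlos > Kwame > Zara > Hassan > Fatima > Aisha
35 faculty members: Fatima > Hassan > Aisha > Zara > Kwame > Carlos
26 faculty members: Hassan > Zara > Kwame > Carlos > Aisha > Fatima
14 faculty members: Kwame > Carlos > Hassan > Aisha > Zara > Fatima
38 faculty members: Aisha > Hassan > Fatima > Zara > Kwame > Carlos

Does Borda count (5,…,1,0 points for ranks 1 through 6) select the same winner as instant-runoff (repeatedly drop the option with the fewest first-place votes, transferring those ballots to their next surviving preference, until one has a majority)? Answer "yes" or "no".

Borda — scores: Zara 435, Kwame 321, Fatima 442, Carlos 297, Aisha 381, Hassan 674. Winner: Hassan.
Instant-runoff — R1 Zara 0, Kwame 14, Fatima 35, Carlos 25, Aisha 38, Hassan 58 (Zara out); R2 Kwame 14, Fatima 35, Carlos 25, Aisha 38, Hassan 58 (Kwame out); R3 Fatima 35, Carlos 39, Aisha 38, Hassan 58 (Fatima out); R4 Carlos 39, Aisha 38, Hassan 93 (Hassan winner). Winner: Hassan.
The two methods agree.

yes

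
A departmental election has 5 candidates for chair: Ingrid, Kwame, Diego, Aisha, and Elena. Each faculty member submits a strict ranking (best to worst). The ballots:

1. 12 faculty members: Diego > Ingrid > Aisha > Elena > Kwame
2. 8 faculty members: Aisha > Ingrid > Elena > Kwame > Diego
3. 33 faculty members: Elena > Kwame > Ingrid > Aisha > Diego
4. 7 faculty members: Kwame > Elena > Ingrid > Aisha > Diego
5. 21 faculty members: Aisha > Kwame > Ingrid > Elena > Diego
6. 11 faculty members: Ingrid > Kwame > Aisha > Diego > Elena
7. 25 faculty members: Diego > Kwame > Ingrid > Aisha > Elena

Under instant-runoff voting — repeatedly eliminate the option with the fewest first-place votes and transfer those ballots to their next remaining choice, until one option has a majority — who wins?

Round 1: Ingrid 11, Kwame 7, Diego 37, Aisha 29, Elena 33. Eliminate Kwame.
Round 2: Ingrid 11, Diego 37, Aisha 29, Elena 40. Eliminate Ingrid.
Round 3: Diego 37, Aisha 40, Elena 40. Eliminate Diego.
Round 4: Aisha 77, Elena 40. Aisha has a majority.

Aisha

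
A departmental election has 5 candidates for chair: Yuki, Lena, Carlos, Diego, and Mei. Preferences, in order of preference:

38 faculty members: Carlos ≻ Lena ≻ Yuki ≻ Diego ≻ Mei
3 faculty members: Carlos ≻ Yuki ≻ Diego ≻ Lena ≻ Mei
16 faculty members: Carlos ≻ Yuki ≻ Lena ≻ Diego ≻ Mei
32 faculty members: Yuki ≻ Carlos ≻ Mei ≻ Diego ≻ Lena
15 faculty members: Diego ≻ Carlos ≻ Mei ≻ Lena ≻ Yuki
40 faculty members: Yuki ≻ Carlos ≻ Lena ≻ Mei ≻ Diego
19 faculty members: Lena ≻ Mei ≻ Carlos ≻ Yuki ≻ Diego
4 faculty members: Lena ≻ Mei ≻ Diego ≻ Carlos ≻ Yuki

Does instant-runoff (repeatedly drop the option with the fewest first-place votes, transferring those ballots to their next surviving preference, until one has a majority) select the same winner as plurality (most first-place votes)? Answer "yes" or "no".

Instant-runoff — R1 Yuki 72, Lena 23, Carlos 57, Diego 15, Mei 0 (Mei out); R2 Yuki 72, Lena 23, Carlos 57, Diego 15 (Diego out); R3 Yuki 72, Lena 23, Carlos 72 (Lena out); R4 Yuki 72, Carlos 95 (Carlos winner). Winner: Carlos.
Plurality — first-place votes: Yuki 72, Lena 23, Carlos 57, Diego 15, Mei 0. Winner: Yuki.
The two methods disagree.

no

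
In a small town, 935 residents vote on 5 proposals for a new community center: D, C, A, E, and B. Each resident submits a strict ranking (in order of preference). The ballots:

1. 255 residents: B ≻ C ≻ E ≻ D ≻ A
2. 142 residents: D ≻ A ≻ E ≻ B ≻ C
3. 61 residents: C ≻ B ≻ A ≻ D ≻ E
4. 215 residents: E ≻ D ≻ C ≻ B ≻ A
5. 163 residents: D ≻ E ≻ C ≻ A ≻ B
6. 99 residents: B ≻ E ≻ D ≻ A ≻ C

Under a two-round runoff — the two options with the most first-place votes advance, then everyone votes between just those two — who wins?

D

Round 1 first-place votes: D 305, C 61, A 0, E 215, B 354.
B and D advance.
Runoff: B is preferred to D by 415 voters; D by 520.
D wins the runoff.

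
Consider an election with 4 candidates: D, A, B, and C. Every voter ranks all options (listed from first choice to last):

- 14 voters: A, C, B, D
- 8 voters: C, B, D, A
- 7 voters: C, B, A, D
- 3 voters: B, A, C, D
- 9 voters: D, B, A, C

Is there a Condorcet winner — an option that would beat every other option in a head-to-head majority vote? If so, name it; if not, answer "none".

Checking pairwise contests:
A beats D 24–17.
B beats A 27–14.
C beats B 29–12.
A beats C 26–15.
Every option loses at least one head-to-head, so there is no Condorcet winner.

none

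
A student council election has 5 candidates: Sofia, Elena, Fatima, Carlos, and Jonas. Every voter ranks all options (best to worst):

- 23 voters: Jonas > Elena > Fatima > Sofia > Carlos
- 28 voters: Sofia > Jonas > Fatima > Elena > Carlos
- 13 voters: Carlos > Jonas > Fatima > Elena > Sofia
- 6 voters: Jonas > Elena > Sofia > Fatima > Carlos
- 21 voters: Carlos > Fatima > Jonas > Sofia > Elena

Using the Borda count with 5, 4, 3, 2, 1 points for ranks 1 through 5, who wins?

Jonas

Sofia: 23·2 + 28·5 + 13·1 + 6·3 + 21·2 = 259
Elena: 23·4 + 28·2 + 13·2 + 6·4 + 21·1 = 219
Fatima: 23·3 + 28·3 + 13·3 + 6·2 + 21·4 = 288
Carlos: 23·1 + 28·1 + 13·5 + 6·1 + 21·5 = 227
Jonas: 23·5 + 28·4 + 13·4 + 6·5 + 21·3 = 372
Jonas has the highest Borda score (372).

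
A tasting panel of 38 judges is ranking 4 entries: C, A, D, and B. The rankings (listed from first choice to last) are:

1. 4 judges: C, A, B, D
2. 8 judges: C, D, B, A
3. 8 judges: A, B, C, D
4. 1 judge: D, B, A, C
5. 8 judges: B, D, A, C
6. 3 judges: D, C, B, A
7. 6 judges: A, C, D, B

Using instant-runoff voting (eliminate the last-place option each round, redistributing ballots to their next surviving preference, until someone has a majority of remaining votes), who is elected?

A

Round 1: C 12, A 14, D 4, B 8. Eliminate D.
Round 2: C 15, A 14, B 9. Eliminate B.
Round 3: C 15, A 23. A has a majority.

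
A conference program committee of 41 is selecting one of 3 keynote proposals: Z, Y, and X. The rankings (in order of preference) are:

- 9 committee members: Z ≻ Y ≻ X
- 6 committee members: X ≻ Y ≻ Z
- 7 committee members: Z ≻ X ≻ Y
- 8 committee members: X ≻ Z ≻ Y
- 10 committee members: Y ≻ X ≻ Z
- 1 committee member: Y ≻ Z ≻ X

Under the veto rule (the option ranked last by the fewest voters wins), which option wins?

X

Last-place votes: Z 16, Y 15, X 10.
X is ranked last by the fewest voters, so X wins.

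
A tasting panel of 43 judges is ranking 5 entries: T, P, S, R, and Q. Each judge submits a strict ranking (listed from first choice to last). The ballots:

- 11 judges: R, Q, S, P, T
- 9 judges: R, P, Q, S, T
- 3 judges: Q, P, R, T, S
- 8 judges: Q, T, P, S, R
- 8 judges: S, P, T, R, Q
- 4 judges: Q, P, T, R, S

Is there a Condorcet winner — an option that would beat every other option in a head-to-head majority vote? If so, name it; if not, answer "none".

Checking pairwise contests:
P beats T 35–8.
Q beats P 26–17.
P beats S 24–19.
P beats R 23–20.
R beats Q 28–15.
Every option loses at least one head-to-head, so there is no Condorcet winner.

none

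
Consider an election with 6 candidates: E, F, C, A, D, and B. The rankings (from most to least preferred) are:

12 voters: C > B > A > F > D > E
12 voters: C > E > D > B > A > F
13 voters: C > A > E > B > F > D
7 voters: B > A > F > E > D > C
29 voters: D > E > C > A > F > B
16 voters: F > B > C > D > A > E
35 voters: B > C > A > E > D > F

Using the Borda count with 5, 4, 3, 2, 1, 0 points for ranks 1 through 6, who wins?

E: 12·0 + 12·4 + 13·3 + 7·2 + 29·4 + 16·0 + 35·2 = 287
F: 12·2 + 12·0 + 13·1 + 7·3 + 29·1 + 16·5 + 35·0 = 167
C: 12·5 + 12·5 + 13·5 + 7·0 + 29·3 + 16·3 + 35·4 = 460
A: 12·3 + 12·1 + 13·4 + 7·4 + 29·2 + 16·1 + 35·3 = 307
D: 12·1 + 12·3 + 13·0 + 7·1 + 29·5 + 16·2 + 35·1 = 267
B: 12·4 + 12·2 + 13·2 + 7·5 + 29·0 + 16·4 + 35·5 = 372
C has the highest Borda score (460).

C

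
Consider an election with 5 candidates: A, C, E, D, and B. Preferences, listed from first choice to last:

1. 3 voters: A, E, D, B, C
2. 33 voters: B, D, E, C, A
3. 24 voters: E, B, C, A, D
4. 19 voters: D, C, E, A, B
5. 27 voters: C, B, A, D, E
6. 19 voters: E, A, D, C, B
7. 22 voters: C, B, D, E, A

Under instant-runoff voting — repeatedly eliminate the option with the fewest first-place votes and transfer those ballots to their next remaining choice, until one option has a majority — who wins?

E

Round 1: A 3, C 49, E 43, D 19, B 33. Eliminate A.
Round 2: C 49, E 46, D 19, B 33. Eliminate D.
Round 3: C 68, E 46, B 33. Eliminate B.
Round 4: C 68, E 79. E has a majority.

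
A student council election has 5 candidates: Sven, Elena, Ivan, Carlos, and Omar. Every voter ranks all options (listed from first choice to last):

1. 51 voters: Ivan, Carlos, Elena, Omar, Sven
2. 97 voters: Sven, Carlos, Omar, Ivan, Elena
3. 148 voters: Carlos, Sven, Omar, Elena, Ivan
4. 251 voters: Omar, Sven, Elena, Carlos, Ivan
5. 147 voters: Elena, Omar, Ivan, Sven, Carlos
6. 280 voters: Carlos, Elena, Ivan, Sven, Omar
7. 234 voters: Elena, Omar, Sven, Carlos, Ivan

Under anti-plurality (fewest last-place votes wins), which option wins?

Last-place votes: Sven 51, Elena 97, Ivan 633, Carlos 147, Omar 280.
Sven is ranked last by the fewest voters, so Sven wins.

Sven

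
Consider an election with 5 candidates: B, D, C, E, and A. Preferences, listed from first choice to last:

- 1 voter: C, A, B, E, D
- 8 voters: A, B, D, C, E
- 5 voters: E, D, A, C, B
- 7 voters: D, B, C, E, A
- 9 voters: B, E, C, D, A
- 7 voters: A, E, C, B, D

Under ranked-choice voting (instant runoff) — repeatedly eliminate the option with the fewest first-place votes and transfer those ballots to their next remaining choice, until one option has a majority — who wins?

D

Round 1: B 9, D 7, C 1, E 5, A 15. Eliminate C.
Round 2: B 9, D 7, E 5, A 16. Eliminate E.
Round 3: B 9, D 12, A 16. Eliminate B.
Round 4: D 21, A 16. D has a majority.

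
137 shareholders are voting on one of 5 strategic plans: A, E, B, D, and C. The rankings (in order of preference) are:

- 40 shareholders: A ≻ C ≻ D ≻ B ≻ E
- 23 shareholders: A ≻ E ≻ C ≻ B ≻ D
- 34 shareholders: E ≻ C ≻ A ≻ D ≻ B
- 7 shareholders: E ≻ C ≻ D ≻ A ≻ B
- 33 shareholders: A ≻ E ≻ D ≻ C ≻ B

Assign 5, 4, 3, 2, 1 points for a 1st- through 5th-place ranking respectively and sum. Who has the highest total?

A

A: 40·5 + 23·5 + 34·3 + 7·2 + 33·5 = 596
E: 40·1 + 23·4 + 34·5 + 7·5 + 33·4 = 469
B: 40·2 + 23·2 + 34·1 + 7·1 + 33·1 = 200
D: 40·3 + 23·1 + 34·2 + 7·3 + 33·3 = 331
C: 40·4 + 23·3 + 34·4 + 7·4 + 33·2 = 459
A has the highest Borda score (596).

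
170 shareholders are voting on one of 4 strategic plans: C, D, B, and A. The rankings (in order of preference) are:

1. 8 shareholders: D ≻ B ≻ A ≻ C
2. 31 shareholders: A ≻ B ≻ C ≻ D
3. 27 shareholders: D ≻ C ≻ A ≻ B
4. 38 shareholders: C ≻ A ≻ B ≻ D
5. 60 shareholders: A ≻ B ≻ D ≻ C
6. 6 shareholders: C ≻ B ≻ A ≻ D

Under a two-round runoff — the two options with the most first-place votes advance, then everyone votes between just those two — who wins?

A

Round 1 first-place votes: C 44, D 35, B 0, A 91.
A and C advance.
Runoff: A is preferred to C by 99 voters; C by 71.
A wins the runoff.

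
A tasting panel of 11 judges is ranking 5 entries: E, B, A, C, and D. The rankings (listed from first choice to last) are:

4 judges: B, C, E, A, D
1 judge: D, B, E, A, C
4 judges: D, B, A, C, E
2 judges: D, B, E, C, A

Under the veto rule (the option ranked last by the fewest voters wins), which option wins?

Last-place votes: E 4, B 0, A 2, C 1, D 4.
B is ranked last by the fewest voters, so B wins.

B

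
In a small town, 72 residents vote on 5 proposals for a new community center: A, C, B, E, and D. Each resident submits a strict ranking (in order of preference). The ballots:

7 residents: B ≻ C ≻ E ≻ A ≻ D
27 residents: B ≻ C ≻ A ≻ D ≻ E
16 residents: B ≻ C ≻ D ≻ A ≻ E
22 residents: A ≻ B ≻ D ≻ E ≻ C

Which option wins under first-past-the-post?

B

First-place votes: A 22, C 0, B 50, E 0, D 0.
B has the most first-place votes.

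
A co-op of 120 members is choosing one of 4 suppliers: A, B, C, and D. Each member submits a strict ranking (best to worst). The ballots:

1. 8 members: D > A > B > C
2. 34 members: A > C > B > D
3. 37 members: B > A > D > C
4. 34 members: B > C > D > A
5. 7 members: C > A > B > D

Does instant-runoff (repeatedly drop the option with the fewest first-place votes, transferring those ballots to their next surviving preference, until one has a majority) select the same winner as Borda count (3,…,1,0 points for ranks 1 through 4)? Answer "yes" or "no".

Instant-runoff — R1 A 34, B 71, C 7, D 8 (B winner). Winner: B.
Borda — scores: A 206, B 262, C 157, D 95. Winner: B.
The two methods agree.

yes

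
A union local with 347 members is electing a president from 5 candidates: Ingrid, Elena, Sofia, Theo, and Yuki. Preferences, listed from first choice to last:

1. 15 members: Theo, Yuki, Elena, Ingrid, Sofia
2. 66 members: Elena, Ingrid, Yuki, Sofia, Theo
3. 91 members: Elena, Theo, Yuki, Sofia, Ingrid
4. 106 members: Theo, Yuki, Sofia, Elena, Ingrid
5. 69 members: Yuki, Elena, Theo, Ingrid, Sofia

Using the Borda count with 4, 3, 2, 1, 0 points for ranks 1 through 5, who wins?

Elena

Ingrid: 15·1 + 66·3 + 91·0 + 106·0 + 69·1 = 282
Elena: 15·2 + 66·4 + 91·4 + 106·1 + 69·3 = 971
Sofia: 15·0 + 66·1 + 91·1 + 106·2 + 69·0 = 369
Theo: 15·4 + 66·0 + 91·3 + 106·4 + 69·2 = 895
Yuki: 15·3 + 66·2 + 91·2 + 106·3 + 69·4 = 953
Elena has the highest Borda score (971).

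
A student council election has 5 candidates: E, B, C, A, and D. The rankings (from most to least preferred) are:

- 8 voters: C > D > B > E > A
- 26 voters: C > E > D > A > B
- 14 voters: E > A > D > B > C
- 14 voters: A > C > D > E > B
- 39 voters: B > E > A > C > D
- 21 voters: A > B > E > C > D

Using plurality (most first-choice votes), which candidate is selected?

B

First-place votes: E 14, B 39, C 34, A 35, D 0.
B has the most first-place votes.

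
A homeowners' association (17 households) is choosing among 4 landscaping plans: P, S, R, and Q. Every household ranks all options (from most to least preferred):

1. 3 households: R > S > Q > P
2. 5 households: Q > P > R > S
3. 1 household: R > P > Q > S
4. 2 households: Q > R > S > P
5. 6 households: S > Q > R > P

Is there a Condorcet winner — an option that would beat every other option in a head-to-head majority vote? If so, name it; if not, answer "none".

none

Checking pairwise contests:
S beats P 11–6.
R beats S 11–6.
Q beats R 13–4.
S beats Q 9–8.
Every option loses at least one head-to-head, so there is no Condorcet winner.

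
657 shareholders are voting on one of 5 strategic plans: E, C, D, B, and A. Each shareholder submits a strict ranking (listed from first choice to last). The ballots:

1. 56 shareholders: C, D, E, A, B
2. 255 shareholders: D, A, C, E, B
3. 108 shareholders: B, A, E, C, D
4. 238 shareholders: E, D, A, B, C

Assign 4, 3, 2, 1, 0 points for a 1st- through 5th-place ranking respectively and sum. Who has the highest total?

D

E: 56·2 + 255·1 + 108·2 + 238·4 = 1535
C: 56·4 + 255·2 + 108·1 + 238·0 = 842
D: 56·3 + 255·4 + 108·0 + 238·3 = 1902
B: 56·0 + 255·0 + 108·4 + 238·1 = 670
A: 56·1 + 255·3 + 108·3 + 238·2 = 1621
D has the highest Borda score (1902).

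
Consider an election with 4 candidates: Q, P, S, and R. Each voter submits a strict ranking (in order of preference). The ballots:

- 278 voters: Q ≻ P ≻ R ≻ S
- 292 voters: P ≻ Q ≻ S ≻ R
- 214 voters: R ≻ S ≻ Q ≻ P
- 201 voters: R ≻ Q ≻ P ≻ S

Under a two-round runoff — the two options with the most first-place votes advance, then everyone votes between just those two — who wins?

P

Round 1 first-place votes: Q 278, P 292, S 0, R 415.
R and P advance.
Runoff: R is preferred to P by 415 voters; P by 570.
P wins the runoff.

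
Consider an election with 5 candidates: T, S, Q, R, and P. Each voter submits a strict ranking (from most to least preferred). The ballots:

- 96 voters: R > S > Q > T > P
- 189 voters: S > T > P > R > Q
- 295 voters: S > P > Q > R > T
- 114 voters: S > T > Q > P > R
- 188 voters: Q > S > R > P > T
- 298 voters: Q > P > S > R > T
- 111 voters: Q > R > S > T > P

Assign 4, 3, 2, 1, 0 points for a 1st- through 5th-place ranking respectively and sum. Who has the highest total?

S

T: 96·1 + 189·3 + 295·0 + 114·3 + 188·0 + 298·0 + 111·1 = 1116
S: 96·3 + 189·4 + 295·4 + 114·4 + 188·3 + 298·2 + 111·2 = 4062
Q: 96·2 + 189·0 + 295·2 + 114·2 + 188·4 + 298·4 + 111·4 = 3398
R: 96·4 + 189·1 + 295·1 + 114·0 + 188·2 + 298·1 + 111·3 = 1875
P: 96·0 + 189·2 + 295·3 + 114·1 + 188·1 + 298·3 + 111·0 = 2459
S has the highest Borda score (4062).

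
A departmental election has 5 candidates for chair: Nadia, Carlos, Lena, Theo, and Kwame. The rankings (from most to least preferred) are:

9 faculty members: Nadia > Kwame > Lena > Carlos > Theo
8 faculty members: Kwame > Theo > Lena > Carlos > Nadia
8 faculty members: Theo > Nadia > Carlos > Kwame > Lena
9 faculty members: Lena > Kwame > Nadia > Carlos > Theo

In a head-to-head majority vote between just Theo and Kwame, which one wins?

Voters preferring Theo to Kwame: 8; preferring Kwame to Theo: 26.
Kwame wins the head-to-head.

Kwame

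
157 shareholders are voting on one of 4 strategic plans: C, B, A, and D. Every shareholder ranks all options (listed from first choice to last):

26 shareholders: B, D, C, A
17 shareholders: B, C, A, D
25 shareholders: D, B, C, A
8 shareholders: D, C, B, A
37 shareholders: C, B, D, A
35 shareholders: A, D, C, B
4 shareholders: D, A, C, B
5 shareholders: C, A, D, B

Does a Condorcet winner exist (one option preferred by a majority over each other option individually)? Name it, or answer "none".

Checking pairwise contests:
D beats C 98–59.
C beats B 89–68.
C beats A 118–39.
B beats D 80–77.
Every option loses at least one head-to-head, so there is no Condorcet winner.

none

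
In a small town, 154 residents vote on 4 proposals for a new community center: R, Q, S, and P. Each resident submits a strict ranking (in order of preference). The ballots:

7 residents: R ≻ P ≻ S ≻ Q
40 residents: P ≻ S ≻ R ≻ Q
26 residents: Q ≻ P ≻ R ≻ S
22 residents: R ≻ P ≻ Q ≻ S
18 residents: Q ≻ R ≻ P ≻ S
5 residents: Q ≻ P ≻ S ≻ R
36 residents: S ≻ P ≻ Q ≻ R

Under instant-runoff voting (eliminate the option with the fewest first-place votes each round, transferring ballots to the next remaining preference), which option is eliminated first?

Round 1: R 29, Q 49, S 36, P 40. Eliminate R.

R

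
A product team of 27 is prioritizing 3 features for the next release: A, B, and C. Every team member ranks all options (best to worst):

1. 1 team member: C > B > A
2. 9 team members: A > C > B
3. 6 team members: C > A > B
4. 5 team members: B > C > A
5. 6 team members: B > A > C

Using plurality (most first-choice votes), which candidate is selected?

B

First-place votes: A 9, B 11, C 7.
B has the most first-place votes.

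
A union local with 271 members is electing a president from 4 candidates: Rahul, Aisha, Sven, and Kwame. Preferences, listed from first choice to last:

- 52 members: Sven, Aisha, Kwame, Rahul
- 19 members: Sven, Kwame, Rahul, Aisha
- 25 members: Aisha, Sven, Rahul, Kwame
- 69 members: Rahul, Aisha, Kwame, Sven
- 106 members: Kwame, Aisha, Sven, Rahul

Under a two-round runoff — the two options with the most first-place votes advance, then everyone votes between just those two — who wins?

Kwame

Round 1 first-place votes: Rahul 69, Aisha 25, Sven 71, Kwame 106.
Kwame and Sven advance.
Runoff: Kwame is preferred to Sven by 175 voters; Sven by 96.
Kwame wins the runoff.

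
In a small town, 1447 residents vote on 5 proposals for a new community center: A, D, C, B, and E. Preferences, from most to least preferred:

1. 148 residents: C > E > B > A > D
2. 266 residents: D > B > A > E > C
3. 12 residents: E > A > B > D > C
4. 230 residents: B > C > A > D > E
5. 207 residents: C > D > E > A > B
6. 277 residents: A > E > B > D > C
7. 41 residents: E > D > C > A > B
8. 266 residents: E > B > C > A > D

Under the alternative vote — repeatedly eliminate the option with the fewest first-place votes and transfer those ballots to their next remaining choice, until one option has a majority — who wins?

Round 1: A 277, D 266, C 355, B 230, E 319. Eliminate B.
Round 2: A 277, D 266, C 585, E 319. Eliminate D.
Round 3: A 543, C 585, E 319. Eliminate E.
Round 4: A 555, C 892. C has a majority.

C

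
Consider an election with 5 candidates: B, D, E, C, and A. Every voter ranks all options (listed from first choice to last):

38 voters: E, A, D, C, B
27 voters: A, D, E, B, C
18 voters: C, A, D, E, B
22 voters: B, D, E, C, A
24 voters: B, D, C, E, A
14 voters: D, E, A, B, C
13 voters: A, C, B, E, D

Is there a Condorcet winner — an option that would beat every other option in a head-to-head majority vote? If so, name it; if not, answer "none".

Checking pairwise contests:
D beats B 97–59.
A beats D 96–60.
D beats E 105–51.
B beats C 87–69.
E beats A 98–58.
Every option loses at least one head-to-head, so there is no Condorcet winner.

none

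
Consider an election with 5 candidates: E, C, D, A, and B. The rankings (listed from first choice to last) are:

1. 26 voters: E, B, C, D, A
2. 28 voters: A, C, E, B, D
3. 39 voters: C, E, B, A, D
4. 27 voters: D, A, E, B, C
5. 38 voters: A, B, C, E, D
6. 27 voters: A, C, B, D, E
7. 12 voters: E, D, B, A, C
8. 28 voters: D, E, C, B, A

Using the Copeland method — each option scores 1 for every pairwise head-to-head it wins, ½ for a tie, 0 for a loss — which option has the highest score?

E: beats D and B; loses to C and A → score 2.
C: beats E, D, and B; loses to A → score 3.
D: loses to E, C, A, and B → score 0.
A: beats E, C, D, and B → score 4.
B: beats D; loses to E, C, and A → score 1.
A has the best pairwise record.

A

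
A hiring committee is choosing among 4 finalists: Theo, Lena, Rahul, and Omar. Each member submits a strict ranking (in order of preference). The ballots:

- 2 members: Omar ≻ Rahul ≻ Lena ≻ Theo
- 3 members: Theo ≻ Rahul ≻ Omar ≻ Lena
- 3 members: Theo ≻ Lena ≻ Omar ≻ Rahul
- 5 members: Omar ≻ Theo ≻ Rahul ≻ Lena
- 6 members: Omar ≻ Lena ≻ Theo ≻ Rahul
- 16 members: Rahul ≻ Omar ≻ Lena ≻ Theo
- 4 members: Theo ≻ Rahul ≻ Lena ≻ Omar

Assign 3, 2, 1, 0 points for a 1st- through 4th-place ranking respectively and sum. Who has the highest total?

Omar

Theo: 2·0 + 3·3 + 3·3 + 5·2 + 6·1 + 16·0 + 4·3 = 46
Lena: 2·1 + 3·0 + 3·2 + 5·0 + 6·2 + 16·1 + 4·1 = 40
Rahul: 2·2 + 3·2 + 3·0 + 5·1 + 6·0 + 16·3 + 4·2 = 71
Omar: 2·3 + 3·1 + 3·1 + 5·3 + 6·3 + 16·2 + 4·0 = 77
Omar has the highest Borda score (77).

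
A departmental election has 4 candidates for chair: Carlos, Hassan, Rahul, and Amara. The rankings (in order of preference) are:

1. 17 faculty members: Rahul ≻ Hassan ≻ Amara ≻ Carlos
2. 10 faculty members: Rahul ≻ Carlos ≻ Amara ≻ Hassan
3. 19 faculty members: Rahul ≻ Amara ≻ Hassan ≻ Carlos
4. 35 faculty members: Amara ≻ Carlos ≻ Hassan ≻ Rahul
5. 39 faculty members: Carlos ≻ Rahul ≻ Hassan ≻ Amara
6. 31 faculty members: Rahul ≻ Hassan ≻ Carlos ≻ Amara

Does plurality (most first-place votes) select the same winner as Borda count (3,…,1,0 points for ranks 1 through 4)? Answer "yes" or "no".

yes

Plurality — first-place votes: Carlos 39, Hassan 0, Rahul 77, Amara 35. Winner: Rahul.
Borda — scores: Carlos 238, Hassan 189, Rahul 309, Amara 170. Winner: Rahul.
The two methods agree.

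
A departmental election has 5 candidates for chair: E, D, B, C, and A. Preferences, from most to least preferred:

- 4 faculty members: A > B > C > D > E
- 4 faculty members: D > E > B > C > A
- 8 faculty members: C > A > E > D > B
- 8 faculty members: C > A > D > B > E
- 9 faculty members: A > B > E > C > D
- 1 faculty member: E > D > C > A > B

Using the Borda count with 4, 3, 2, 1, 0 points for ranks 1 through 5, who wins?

E: 4·0 + 4·3 + 8·2 + 8·0 + 9·2 + 1·4 = 50
D: 4·1 + 4·4 + 8·1 + 8·2 + 9·0 + 1·3 = 47
B: 4·3 + 4·2 + 8·0 + 8·1 + 9·3 + 1·0 = 55
C: 4·2 + 4·1 + 8·4 + 8·4 + 9·1 + 1·2 = 87
A: 4·4 + 4·0 + 8·3 + 8·3 + 9·4 + 1·1 = 101
A has the highest Borda score (101).

A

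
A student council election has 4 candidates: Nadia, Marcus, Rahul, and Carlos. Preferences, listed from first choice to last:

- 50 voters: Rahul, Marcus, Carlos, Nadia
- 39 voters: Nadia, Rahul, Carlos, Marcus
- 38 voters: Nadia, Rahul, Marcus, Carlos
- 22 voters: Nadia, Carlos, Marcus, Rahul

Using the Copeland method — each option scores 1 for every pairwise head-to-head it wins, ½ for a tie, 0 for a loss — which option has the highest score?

Nadia

Nadia: beats Marcus, Rahul, and Carlos → score 3.
Marcus: beats Carlos; loses to Nadia and Rahul → score 1.
Rahul: beats Marcus and Carlos; loses to Nadia → score 2.
Carlos: loses to Nadia, Marcus, and Rahul → score 0.
Nadia has the best pairwise record.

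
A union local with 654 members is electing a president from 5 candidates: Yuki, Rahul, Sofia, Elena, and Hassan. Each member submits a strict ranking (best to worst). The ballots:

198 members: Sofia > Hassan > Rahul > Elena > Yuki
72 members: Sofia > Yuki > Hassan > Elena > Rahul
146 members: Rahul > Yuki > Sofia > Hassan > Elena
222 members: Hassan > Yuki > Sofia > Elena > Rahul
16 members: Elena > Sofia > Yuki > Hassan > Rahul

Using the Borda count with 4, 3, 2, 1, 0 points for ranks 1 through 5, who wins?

Sofia

Yuki: 198·0 + 72·3 + 146·3 + 222·3 + 16·2 = 1352
Rahul: 198·2 + 72·0 + 146·4 + 222·0 + 16·0 = 980
Sofia: 198·4 + 72·4 + 146·2 + 222·2 + 16·3 = 1864
Elena: 198·1 + 72·1 + 146·0 + 222·1 + 16·4 = 556
Hassan: 198·3 + 72·2 + 146·1 + 222·4 + 16·1 = 1788
Sofia has the highest Borda score (1864).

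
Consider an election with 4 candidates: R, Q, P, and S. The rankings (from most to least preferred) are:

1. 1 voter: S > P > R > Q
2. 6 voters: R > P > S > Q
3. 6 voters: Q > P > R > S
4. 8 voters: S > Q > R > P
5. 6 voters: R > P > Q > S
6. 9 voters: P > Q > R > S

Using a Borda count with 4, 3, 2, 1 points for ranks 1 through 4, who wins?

P

R: 1·2 + 6·4 + 6·2 + 8·2 + 6·4 + 9·2 = 96
Q: 1·1 + 6·1 + 6·4 + 8·3 + 6·2 + 9·3 = 94
P: 1·3 + 6·3 + 6·3 + 8·1 + 6·3 + 9·4 = 101
S: 1·4 + 6·2 + 6·1 + 8·4 + 6·1 + 9·1 = 69
P has the highest Borda score (101).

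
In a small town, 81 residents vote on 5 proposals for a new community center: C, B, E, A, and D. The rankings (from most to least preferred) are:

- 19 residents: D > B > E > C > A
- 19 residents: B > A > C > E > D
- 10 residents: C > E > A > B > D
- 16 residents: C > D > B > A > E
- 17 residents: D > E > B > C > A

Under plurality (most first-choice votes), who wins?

D

First-place votes: C 26, B 19, E 0, A 0, D 36.
D has the most first-place votes.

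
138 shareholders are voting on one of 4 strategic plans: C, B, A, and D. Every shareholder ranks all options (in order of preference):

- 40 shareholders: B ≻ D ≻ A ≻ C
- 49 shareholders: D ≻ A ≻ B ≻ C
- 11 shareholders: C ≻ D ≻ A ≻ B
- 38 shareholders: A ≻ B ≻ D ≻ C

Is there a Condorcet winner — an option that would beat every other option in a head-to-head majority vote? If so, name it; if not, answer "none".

Checking pairwise contests:
B beats C 127–11.
A beats B 98–40.
D beats A 100–38.
B beats D 78–60.
Every option loses at least one head-to-head, so there is no Condorcet winner.

none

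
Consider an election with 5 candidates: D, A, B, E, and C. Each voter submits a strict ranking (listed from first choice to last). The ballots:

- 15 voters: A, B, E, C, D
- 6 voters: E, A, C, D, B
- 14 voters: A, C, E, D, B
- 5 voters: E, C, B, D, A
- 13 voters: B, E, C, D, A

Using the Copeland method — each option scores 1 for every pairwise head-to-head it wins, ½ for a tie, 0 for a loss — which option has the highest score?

A

D: loses to A, B, E, and C → score 0.
A: beats D, B, E, and C → score 4.
B: beats D, E, and C; loses to A → score 3.
E: beats D and C; loses to A and B → score 2.
C: beats D; loses to A, B, and E → score 1.
A has the best pairwise record.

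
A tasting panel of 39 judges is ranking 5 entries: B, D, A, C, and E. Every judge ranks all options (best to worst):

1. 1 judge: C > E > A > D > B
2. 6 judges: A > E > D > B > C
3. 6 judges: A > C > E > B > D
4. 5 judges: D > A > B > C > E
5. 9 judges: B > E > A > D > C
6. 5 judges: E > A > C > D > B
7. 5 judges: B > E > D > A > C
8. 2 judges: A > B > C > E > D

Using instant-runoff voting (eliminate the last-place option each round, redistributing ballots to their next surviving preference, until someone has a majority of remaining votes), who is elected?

Round 1: B 14, D 5, A 14, C 1, E 5. Eliminate C.
Round 2: B 14, D 5, A 14, E 6. Eliminate D.
Round 3: B 14, A 19, E 6. Eliminate E.
Round 4: B 14, A 25. A has a majority.

A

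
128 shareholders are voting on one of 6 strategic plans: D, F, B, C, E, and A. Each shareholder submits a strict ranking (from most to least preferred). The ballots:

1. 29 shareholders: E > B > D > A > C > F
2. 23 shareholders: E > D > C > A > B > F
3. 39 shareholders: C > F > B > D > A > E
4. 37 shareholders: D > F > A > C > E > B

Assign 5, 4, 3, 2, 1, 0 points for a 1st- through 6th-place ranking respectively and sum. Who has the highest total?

D: 29·3 + 23·4 + 39·2 + 37·5 = 442
F: 29·0 + 23·0 + 39·4 + 37·4 = 304
B: 29·4 + 23·1 + 39·3 + 37·0 = 256
C: 29·1 + 23·3 + 39·5 + 37·2 = 367
E: 29·5 + 23·5 + 39·0 + 37·1 = 297
A: 29·2 + 23·2 + 39·1 + 37·3 = 254
D has the highest Borda score (442).

D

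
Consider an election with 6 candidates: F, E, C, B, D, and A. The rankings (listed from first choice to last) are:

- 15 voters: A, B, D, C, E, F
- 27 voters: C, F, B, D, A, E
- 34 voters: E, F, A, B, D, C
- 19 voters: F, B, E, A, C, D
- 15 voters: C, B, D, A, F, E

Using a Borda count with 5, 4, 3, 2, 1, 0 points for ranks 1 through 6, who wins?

F: 15·0 + 27·4 + 34·4 + 19·5 + 15·1 = 354
E: 15·1 + 27·0 + 34·5 + 19·3 + 15·0 = 242
C: 15·2 + 27·5 + 34·0 + 19·1 + 15·5 = 259
B: 15·4 + 27·3 + 34·2 + 19·4 + 15·4 = 345
D: 15·3 + 27·2 + 34·1 + 19·0 + 15·3 = 178
A: 15·5 + 27·1 + 34·3 + 19·2 + 15·2 = 272
F has the highest Borda score (354).

F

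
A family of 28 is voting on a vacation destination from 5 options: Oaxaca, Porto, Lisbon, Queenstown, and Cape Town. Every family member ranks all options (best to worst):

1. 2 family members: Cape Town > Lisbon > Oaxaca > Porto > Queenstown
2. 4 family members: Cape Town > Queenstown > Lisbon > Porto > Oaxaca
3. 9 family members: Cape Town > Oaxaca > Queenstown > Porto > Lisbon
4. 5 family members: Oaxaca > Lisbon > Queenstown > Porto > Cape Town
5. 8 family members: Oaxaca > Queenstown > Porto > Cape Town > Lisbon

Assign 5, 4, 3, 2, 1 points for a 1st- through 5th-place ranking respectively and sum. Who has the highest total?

Oaxaca

Oaxaca: 2·3 + 4·1 + 9·4 + 5·5 + 8·5 = 111
Porto: 2·2 + 4·2 + 9·2 + 5·2 + 8·3 = 64
Lisbon: 2·4 + 4·3 + 9·1 + 5·4 + 8·1 = 57
Queenstown: 2·1 + 4·4 + 9·3 + 5·3 + 8·4 = 92
Cape Town: 2·5 + 4·5 + 9·5 + 5·1 + 8·2 = 96
Oaxaca has the highest Borda score (111).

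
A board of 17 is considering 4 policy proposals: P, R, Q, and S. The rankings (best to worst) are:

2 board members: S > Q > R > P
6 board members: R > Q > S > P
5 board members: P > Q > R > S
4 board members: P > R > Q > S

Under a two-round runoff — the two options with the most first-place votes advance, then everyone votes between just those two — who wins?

P

Round 1 first-place votes: P 9, R 6, Q 0, S 2.
P and R advance.
Runoff: P is preferred to R by 9 voters; R by 8.
P wins the runoff.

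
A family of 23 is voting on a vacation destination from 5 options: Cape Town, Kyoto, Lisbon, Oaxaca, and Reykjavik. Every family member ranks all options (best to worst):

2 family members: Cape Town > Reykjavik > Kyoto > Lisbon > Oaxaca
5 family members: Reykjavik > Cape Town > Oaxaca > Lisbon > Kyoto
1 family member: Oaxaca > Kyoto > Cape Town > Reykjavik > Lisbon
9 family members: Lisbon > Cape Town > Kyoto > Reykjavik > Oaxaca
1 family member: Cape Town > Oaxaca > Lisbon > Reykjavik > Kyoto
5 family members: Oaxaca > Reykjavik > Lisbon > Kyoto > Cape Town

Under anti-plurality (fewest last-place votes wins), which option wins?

Last-place votes: Cape Town 5, Kyoto 6, Lisbon 1, Oaxaca 11, Reykjavik 0.
Reykjavik is ranked last by the fewest voters, so Reykjavik wins.

Reykjavik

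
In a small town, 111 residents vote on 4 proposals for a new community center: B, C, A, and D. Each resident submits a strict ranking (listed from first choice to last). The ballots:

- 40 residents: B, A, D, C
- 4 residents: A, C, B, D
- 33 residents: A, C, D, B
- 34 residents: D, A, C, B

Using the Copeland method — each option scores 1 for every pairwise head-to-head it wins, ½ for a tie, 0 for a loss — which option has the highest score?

B: loses to C, A, and D → score 0.
C: beats B; loses to A and D → score 1.
A: beats B, C, and D → score 3.
D: beats B and C; loses to A → score 2.
A has the best pairwise record.

A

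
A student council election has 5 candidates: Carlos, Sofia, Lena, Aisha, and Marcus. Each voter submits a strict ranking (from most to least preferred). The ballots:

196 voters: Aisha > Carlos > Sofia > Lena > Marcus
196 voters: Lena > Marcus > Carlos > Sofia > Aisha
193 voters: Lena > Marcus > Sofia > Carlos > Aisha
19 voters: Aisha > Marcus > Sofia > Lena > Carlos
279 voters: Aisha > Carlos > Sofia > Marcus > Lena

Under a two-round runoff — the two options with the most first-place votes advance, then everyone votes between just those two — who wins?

Aisha

Round 1 first-place votes: Carlos 0, Sofia 0, Lena 389, Aisha 494, Marcus 0.
Aisha and Lena advance.
Runoff: Aisha is preferred to Lena by 494 voters; Lena by 389.
Aisha wins the runoff.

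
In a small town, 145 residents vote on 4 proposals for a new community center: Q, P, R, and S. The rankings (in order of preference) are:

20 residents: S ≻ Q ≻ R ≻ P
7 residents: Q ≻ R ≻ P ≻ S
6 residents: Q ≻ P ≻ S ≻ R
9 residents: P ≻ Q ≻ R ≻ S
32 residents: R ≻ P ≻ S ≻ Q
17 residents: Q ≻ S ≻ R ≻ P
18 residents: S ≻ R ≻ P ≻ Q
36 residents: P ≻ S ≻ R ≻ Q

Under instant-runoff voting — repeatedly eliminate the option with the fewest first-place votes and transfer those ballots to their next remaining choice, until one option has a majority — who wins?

P

Round 1: Q 30, P 45, R 32, S 38. Eliminate Q.
Round 2: P 51, R 39, S 55. Eliminate R.
Round 3: P 90, S 55. P has a majority.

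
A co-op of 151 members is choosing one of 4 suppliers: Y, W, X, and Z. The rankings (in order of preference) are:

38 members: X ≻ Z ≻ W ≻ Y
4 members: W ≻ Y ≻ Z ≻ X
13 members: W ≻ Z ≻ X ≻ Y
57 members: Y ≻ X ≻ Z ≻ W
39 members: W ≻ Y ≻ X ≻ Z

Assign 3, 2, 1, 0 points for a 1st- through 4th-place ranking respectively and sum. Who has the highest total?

X

Y: 38·0 + 4·2 + 13·0 + 57·3 + 39·2 = 257
W: 38·1 + 4·3 + 13·3 + 57·0 + 39·3 = 206
X: 38·3 + 4·0 + 13·1 + 57·2 + 39·1 = 280
Z: 38·2 + 4·1 + 13·2 + 57·1 + 39·0 = 163
X has the highest Borda score (280).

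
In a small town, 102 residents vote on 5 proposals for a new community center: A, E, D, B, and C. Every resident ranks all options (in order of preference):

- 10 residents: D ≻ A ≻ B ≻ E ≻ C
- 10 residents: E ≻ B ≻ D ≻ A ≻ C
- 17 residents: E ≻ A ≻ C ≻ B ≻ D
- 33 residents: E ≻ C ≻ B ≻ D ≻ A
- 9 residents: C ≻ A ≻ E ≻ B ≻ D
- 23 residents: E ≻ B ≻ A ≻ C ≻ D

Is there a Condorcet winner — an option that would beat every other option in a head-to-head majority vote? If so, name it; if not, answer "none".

E vs A: 83–19 for E.
E vs D: 92–10 for E.
E vs B: 92–10 for E.
E vs C: 93–9 for E.
E beats every other option head-to-head.

E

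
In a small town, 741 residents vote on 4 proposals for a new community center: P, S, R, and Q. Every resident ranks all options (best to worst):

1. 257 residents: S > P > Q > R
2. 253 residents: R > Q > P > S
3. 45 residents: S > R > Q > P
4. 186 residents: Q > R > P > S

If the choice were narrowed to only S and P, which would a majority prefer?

P

Voters preferring S to P: 302; preferring P to S: 439.
P wins the head-to-head.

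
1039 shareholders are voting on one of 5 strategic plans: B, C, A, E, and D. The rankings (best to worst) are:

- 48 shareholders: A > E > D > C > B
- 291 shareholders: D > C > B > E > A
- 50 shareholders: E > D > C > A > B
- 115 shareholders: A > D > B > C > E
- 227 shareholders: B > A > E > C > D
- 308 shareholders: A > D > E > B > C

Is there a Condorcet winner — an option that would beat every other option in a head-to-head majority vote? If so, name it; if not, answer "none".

A

A vs B: 521–518 for A.
A vs C: 698–341 for A.
A vs E: 698–341 for A.
A vs D: 698–341 for A.
A beats every other option head-to-head.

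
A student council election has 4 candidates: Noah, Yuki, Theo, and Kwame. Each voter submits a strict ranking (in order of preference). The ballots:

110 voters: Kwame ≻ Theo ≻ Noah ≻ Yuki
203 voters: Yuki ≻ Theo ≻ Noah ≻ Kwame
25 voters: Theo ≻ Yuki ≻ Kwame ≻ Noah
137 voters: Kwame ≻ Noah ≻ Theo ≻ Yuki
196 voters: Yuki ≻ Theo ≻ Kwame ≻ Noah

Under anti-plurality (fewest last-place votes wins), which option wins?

Last-place votes: Noah 221, Yuki 247, Theo 0, Kwame 203.
Theo is ranked last by the fewest voters, so Theo wins.

Theo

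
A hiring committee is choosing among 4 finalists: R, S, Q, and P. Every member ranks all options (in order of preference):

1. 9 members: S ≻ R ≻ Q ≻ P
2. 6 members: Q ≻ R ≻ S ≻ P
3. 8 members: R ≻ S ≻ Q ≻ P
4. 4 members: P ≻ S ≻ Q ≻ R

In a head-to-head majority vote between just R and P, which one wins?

R

Voters preferring R to P: 23; preferring P to R: 4.
R wins the head-to-head.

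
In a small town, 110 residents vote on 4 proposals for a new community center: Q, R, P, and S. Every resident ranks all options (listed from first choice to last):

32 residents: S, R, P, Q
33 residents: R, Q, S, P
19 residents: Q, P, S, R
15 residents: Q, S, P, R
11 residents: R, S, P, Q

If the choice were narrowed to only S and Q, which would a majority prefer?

Q

Voters preferring S to Q: 43; preferring Q to S: 67.
Q wins the head-to-head.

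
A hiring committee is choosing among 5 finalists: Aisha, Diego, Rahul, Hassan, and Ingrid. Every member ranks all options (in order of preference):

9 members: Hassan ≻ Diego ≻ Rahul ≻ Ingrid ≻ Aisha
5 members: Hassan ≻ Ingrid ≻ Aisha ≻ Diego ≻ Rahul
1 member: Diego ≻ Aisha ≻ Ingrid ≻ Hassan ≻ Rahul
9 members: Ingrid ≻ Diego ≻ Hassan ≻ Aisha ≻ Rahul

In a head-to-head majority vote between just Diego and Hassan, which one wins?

Voters preferring Diego to Hassan: 10; preferring Hassan to Diego: 14.
Hassan wins the head-to-head.

Hassan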